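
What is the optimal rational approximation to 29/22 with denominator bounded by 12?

Expand x = 29/22 as a continued fraction with the Euclidean algorithm:
  29 = 1*22 + 7, so a_0 = 1.
  22 = 3*7 + 1, so a_1 = 3.
  7 = 7*1 + 0, so a_2 = 7.
so x = [1; 3, 7].
Convergents (p_i = a_i*p_{i-1} + p_{i-2}, q_i = a_i*q_{i-1} + q_{i-2} with p_{-2}=0, p_{-1}=1, q_{-2}=1, q_{-1}=0), until the denominator exceeds 12:
  i=0: a_0=1, p_0 = 1*1 + 0 = 1, q_0 = 1*0 + 1 = 1.
  i=1: a_1=3, p_1 = 3*1 + 1 = 4, q_1 = 3*1 + 0 = 3.
  i=2: a_2=7, p_2 = 7*4 + 1 = 29, q_2 = 7*3 + 1 = 22.
q_2 = 22 > 12, so the last convergent with denominator <= 12 is p_1/q_1 = 4/3.
The closest fraction with denominator <= 12 is either p_1/q_1 or the intermediate fraction (k*p_1 + p_0)/(k*q_1 + q_0) with the largest k >= 1 whose denominator stays <= 12; these approach x as k grows, and every other convergent or intermediate fraction in range is farther away.
Largest k: floor((12 - q_0)/q_1) = floor((12 - 1)/3) = 3.
That gives (3*4 + 1)/(3*3 + 1) = 13/10.
Compare the errors: |x - 4/3| = |29*3 - 4*22|/(22*3) = 1/66, and |x - 13/10| = |29*10 - 13*22|/(22*10) = 4/220.
Cross-multiplying, 1*220 = 220 < 264 = 4*66, so 1/66 is smaller: the convergent 4/3 is closer to x than 13/10.

4/3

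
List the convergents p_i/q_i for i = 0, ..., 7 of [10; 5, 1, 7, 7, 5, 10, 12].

Using the convergent recurrence p_i = a_i*p_{i-1} + p_{i-2}, q_i = a_i*q_{i-1} + q_{i-2} with p_{-2}=0, p_{-1}=1, q_{-2}=1, q_{-1}=0:
  i=0: a_0=10, p_0 = 10*1 + 0 = 10, q_0 = 10*0 + 1 = 1.
  i=1: a_1=5, p_1 = 5*10 + 1 = 51, q_1 = 5*1 + 0 = 5.
  i=2: a_2=1, p_2 = 1*51 + 10 = 61, q_2 = 1*5 + 1 = 6.
  i=3: a_3=7, p_3 = 7*61 + 51 = 478, q_3 = 7*6 + 5 = 47.
  i=4: a_4=7, p_4 = 7*478 + 61 = 3407, q_4 = 7*47 + 6 = 335.
  i=5: a_5=5, p_5 = 5*3407 + 478 = 17513, q_5 = 5*335 + 47 = 1722.
  i=6: a_6=10, p_6 = 10*17513 + 3407 = 178537, q_6 = 10*1722 + 335 = 17555.
  i=7: a_7=12, p_7 = 12*178537 + 17513 = 2159957, q_7 = 12*17555 + 1722 = 212382.

10/1, 51/5, 61/6, 478/47, 3407/335, 17513/1722, 178537/17555, 2159957/212382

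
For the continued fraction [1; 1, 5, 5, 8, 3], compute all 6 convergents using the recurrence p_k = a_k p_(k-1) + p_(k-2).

Using the convergent recurrence p_i = a_i*p_{i-1} + p_{i-2}, q_i = a_i*q_{i-1} + q_{i-2} with p_{-2}=0, p_{-1}=1, q_{-2}=1, q_{-1}=0:
  i=0: a_0=1, p_0 = 1*1 + 0 = 1, q_0 = 1*0 + 1 = 1.
  i=1: a_1=1, p_1 = 1*1 + 1 = 2, q_1 = 1*1 + 0 = 1.
  i=2: a_2=5, p_2 = 5*2 + 1 = 11, q_2 = 5*1 + 1 = 6.
  i=3: a_3=5, p_3 = 5*11 + 2 = 57, q_3 = 5*6 + 1 = 31.
  i=4: a_4=8, p_4 = 8*57 + 11 = 467, q_4 = 8*31 + 6 = 254.
  i=5: a_5=3, p_5 = 3*467 + 57 = 1458, q_5 = 3*254 + 31 = 793.

1/1, 2/1, 11/6, 57/31, 467/254, 1458/793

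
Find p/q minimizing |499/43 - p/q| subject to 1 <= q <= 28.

Expand x = 499/43 as a continued fraction with the Euclidean algorithm:
  499 = 11*43 + 26, so a_0 = 11.
  43 = 1*26 + 17, so a_1 = 1.
  26 = 1*17 + 9, so a_2 = 1.
  17 = 1*9 + 8, so a_3 = 1.
  9 = 1*8 + 1, so a_4 = 1.
  8 = 8*1 + 0, so a_5 = 8.
so x = [11; 1, 1, 1, 1, 8].
Convergents (p_i = a_i*p_{i-1} + p_{i-2}, q_i = a_i*q_{i-1} + q_{i-2} with p_{-2}=0, p_{-1}=1, q_{-2}=1, q_{-1}=0), until the denominator exceeds 28:
  i=0: a_0=11, p_0 = 11*1 + 0 = 11, q_0 = 11*0 + 1 = 1.
  i=1: a_1=1, p_1 = 1*11 + 1 = 12, q_1 = 1*1 + 0 = 1.
  i=2: a_2=1, p_2 = 1*12 + 11 = 23, q_2 = 1*1 + 1 = 2.
  i=3: a_3=1, p_3 = 1*23 + 12 = 35, q_3 = 1*2 + 1 = 3.
  i=4: a_4=1, p_4 = 1*35 + 23 = 58, q_4 = 1*3 + 2 = 5.
  i=5: a_5=8, p_5 = 8*58 + 35 = 499, q_5 = 8*5 + 3 = 43.
q_5 = 43 > 28, so the last convergent with denominator <= 28 is p_4/q_4 = 58/5.
The closest fraction with denominator <= 28 is either p_4/q_4 or the intermediate fraction (k*p_4 + p_3)/(k*q_4 + q_3) with the largest k >= 1 whose denominator stays <= 28; these approach x as k grows, and every other convergent or intermediate fraction in range is farther away.
Largest k: floor((28 - q_3)/q_4) = floor((28 - 3)/5) = 5.
That gives (5*58 + 35)/(5*5 + 3) = 325/28.
Compare the errors: |x - 58/5| = |499*5 - 58*43|/(43*5) = 1/215, and |x - 325/28| = |499*28 - 325*43|/(43*28) = 3/1204.
Cross-multiplying, 3*215 = 645 < 1204 = 1*1204, so 3/1204 is smaller: the intermediate fraction 325/28 is closer to x than 58/5.

325/28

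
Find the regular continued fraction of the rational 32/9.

Run the Euclidean algorithm on 32 and 9; the successive quotients are the partial quotients a_0, a_1, ... (each step inverts the fractional part left over by the previous one):
  32 = 3*9 + 5, so a_0 = 3.
  9 = 1*5 + 4, so a_1 = 1.
  5 = 1*4 + 1, so a_2 = 1.
  4 = 4*1 + 0, so a_3 = 4.
The remainder reaches 0 after 4 divisions, so the expansion has 4 partial quotients, read off in order.

[3; 1, 1, 4]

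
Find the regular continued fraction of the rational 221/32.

[6; 1, 9, 1, 2]

Run the Euclidean algorithm on 221 and 32; the successive quotients are the partial quotients a_0, a_1, ... (each step inverts the fractional part left over by the previous one):
  221 = 6*32 + 29, so a_0 = 6.
  32 = 1*29 + 3, so a_1 = 1.
  29 = 9*3 + 2, so a_2 = 9.
  3 = 1*2 + 1, so a_3 = 1.
  2 = 2*1 + 0, so a_4 = 2.
The remainder reaches 0 after 5 divisions, so the expansion has 5 partial quotients, read off in order.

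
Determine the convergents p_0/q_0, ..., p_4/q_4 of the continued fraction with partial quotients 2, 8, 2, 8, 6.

2/1, 17/8, 36/17, 305/144, 1866/881

Using the convergent recurrence p_i = a_i*p_{i-1} + p_{i-2}, q_i = a_i*q_{i-1} + q_{i-2} with p_{-2}=0, p_{-1}=1, q_{-2}=1, q_{-1}=0:
  i=0: a_0=2, p_0 = 2*1 + 0 = 2, q_0 = 2*0 + 1 = 1.
  i=1: a_1=8, p_1 = 8*2 + 1 = 17, q_1 = 8*1 + 0 = 8.
  i=2: a_2=2, p_2 = 2*17 + 2 = 36, q_2 = 2*8 + 1 = 17.
  i=3: a_3=8, p_3 = 8*36 + 17 = 305, q_3 = 8*17 + 8 = 144.
  i=4: a_4=6, p_4 = 6*305 + 36 = 1866, q_4 = 6*144 + 17 = 881.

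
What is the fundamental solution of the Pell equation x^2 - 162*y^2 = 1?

(x, y) = (19601, 1540)

First expand sqrt(162) as a continued fraction. With x_i = (sqrt(162) + m_i)/d_i and (m_0, d_0) = (0, 1): a_0 = floor(sqrt(162)) = 12, since 12^2 = 144 <= 162 < 169 = 13^2.
Iterate m_{i+1} = d_i*a_i - m_i, d_{i+1} = (162 - m_{i+1}^2)/d_i, a_{i+1} = floor((a_0 + m_{i+1})/d_{i+1}):
  m_1 = 1*12 - 0 = 12, d_1 = (162 - 12^2)/1 = 18/1 = 18, a_1 = floor((12 + 12)/18) = 1.
  m_2 = 18*1 - 12 = 6, d_2 = (162 - 6^2)/18 = 126/18 = 7, a_2 = floor((12 + 6)/7) = 2.
  m_3 = 7*2 - 6 = 8, d_3 = (162 - 8^2)/7 = 98/7 = 14, a_3 = floor((12 + 8)/14) = 1.
  m_4 = 14*1 - 8 = 6, d_4 = (162 - 6^2)/14 = 126/14 = 9, a_4 = floor((12 + 6)/9) = 2.
  m_5 = 9*2 - 6 = 12, d_5 = (162 - 12^2)/9 = 18/9 = 2, a_5 = floor((12 + 12)/2) = 12.
  m_6 = 2*12 - 12 = 12, d_6 = (162 - 12^2)/2 = 18/2 = 9, a_6 = floor((12 + 12)/9) = 2.
  m_7 = 9*2 - 12 = 6, d_7 = (162 - 6^2)/9 = 126/9 = 14, a_7 = floor((12 + 6)/14) = 1.
  m_8 = 14*1 - 6 = 8, d_8 = (162 - 8^2)/14 = 98/14 = 7, a_8 = floor((12 + 8)/7) = 2.
  m_9 = 7*2 - 8 = 6, d_9 = (162 - 6^2)/7 = 126/7 = 18, a_9 = floor((12 + 6)/18) = 1.
  m_10 = 18*1 - 6 = 12, d_10 = (162 - 12^2)/18 = 18/18 = 1, a_10 = floor((12 + 12)/1) = 24.
  m_11 = 1*24 - 12 = 12, d_11 = (162 - 12^2)/1 = 18/1 = 18: (m_11, d_11) = (m_1, d_1) = (12, 18), so from here the quotients repeat a_1, ..., a_10; the period length is 10.
So sqrt(162) = [12; (1, 2, 1, 2, 12, 2, 1, 2, 1, 24)] with period length k = 10.
k is even, so the fundamental solution of x^2 - 162y^2 = 1 is (p_{k-1}, q_{k-1}) = (p_9, q_9); compute convergents through index 9.
Convergents (p_i = a_i*p_{i-1} + p_{i-2}, q_i = a_i*q_{i-1} + q_{i-2} with p_{-2}=0, p_{-1}=1, q_{-2}=1, q_{-1}=0):
  i=0: a_0=12, p_0 = 12*1 + 0 = 12, q_0 = 12*0 + 1 = 1.
  i=1: a_1=1, p_1 = 1*12 + 1 = 13, q_1 = 1*1 + 0 = 1.
  i=2: a_2=2, p_2 = 2*13 + 12 = 38, q_2 = 2*1 + 1 = 3.
  i=3: a_3=1, p_3 = 1*38 + 13 = 51, q_3 = 1*3 + 1 = 4.
  i=4: a_4=2, p_4 = 2*51 + 38 = 140, q_4 = 2*4 + 3 = 11.
  i=5: a_5=12, p_5 = 12*140 + 51 = 1731, q_5 = 12*11 + 4 = 136.
  i=6: a_6=2, p_6 = 2*1731 + 140 = 3602, q_6 = 2*136 + 11 = 283.
  i=7: a_7=1, p_7 = 1*3602 + 1731 = 5333, q_7 = 1*283 + 136 = 419.
  i=8: a_8=2, p_8 = 2*5333 + 3602 = 14268, q_8 = 2*419 + 283 = 1121.
  i=9: a_9=1, p_9 = 1*14268 + 5333 = 19601, q_9 = 1*1121 + 419 = 1540.
Check: 19601^2 - 162*1540^2 = 384199201 - 384199200 = 1, so (x, y) = (19601, 1540) solves the equation, and by the theorem it is the least positive solution.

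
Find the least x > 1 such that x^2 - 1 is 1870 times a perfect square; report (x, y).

First expand sqrt(1870) as a continued fraction. With x_i = (sqrt(1870) + m_i)/d_i and (m_0, d_0) = (0, 1): a_0 = floor(sqrt(1870)) = 43, since 43^2 = 1849 <= 1870 < 1936 = 44^2.
Iterate m_{i+1} = d_i*a_i - m_i, d_{i+1} = (1870 - m_{i+1}^2)/d_i, a_{i+1} = floor((a_0 + m_{i+1})/d_{i+1}):
  m_1 = 1*43 - 0 = 43, d_1 = (1870 - 43^2)/1 = 21/1 = 21, a_1 = floor((43 + 43)/21) = 4.
  m_2 = 21*4 - 43 = 41, d_2 = (1870 - 41^2)/21 = 189/21 = 9, a_2 = floor((43 + 41)/9) = 9.
  m_3 = 9*9 - 41 = 40, d_3 = (1870 - 40^2)/9 = 270/9 = 30, a_3 = floor((43 + 40)/30) = 2.
  m_4 = 30*2 - 40 = 20, d_4 = (1870 - 20^2)/30 = 1470/30 = 49, a_4 = floor((43 + 20)/49) = 1.
  m_5 = 49*1 - 20 = 29, d_5 = (1870 - 29^2)/49 = 1029/49 = 21, a_5 = floor((43 + 29)/21) = 3.
  m_6 = 21*3 - 29 = 34, d_6 = (1870 - 34^2)/21 = 714/21 = 34, a_6 = floor((43 + 34)/34) = 2.
  m_7 = 34*2 - 34 = 34, d_7 = (1870 - 34^2)/34 = 714/34 = 21, a_7 = floor((43 + 34)/21) = 3.
  m_8 = 21*3 - 34 = 29, d_8 = (1870 - 29^2)/21 = 1029/21 = 49, a_8 = floor((43 + 29)/49) = 1.
  m_9 = 49*1 - 29 = 20, d_9 = (1870 - 20^2)/49 = 1470/49 = 30, a_9 = floor((43 + 20)/30) = 2.
  m_10 = 30*2 - 20 = 40, d_10 = (1870 - 40^2)/30 = 270/30 = 9, a_10 = floor((43 + 40)/9) = 9.
  m_11 = 9*9 - 40 = 41, d_11 = (1870 - 41^2)/9 = 189/9 = 21, a_11 = floor((43 + 41)/21) = 4.
  m_12 = 21*4 - 41 = 43, d_12 = (1870 - 43^2)/21 = 21/21 = 1, a_12 = floor((43 + 43)/1) = 86.
  m_13 = 1*86 - 43 = 43, d_13 = (1870 - 43^2)/1 = 21/1 = 21: (m_13, d_13) = (m_1, d_1) = (43, 21), so from here the quotients repeat a_1, ..., a_12; the period length is 12.
So sqrt(1870) = [43; (4, 9, 2, 1, 3, 2, 3, 1, 2, 9, 4, 86)] with period length k = 12.
k is even, so the fundamental solution of x^2 - 1870y^2 = 1 is (p_{k-1}, q_{k-1}) = (p_11, q_11); compute convergents through index 11.
Convergents (p_i = a_i*p_{i-1} + p_{i-2}, q_i = a_i*q_{i-1} + q_{i-2} with p_{-2}=0, p_{-1}=1, q_{-2}=1, q_{-1}=0):
  i=0: a_0=43, p_0 = 43*1 + 0 = 43, q_0 = 43*0 + 1 = 1.
  i=1: a_1=4, p_1 = 4*43 + 1 = 173, q_1 = 4*1 + 0 = 4.
  i=2: a_2=9, p_2 = 9*173 + 43 = 1600, q_2 = 9*4 + 1 = 37.
  i=3: a_3=2, p_3 = 2*1600 + 173 = 3373, q_3 = 2*37 + 4 = 78.
  i=4: a_4=1, p_4 = 1*3373 + 1600 = 4973, q_4 = 1*78 + 37 = 115.
  i=5: a_5=3, p_5 = 3*4973 + 3373 = 18292, q_5 = 3*115 + 78 = 423.
  i=6: a_6=2, p_6 = 2*18292 + 4973 = 41557, q_6 = 2*423 + 115 = 961.
  i=7: a_7=3, p_7 = 3*41557 + 18292 = 142963, q_7 = 3*961 + 423 = 3306.
  i=8: a_8=1, p_8 = 1*142963 + 41557 = 184520, q_8 = 1*3306 + 961 = 4267.
  i=9: a_9=2, p_9 = 2*184520 + 142963 = 512003, q_9 = 2*4267 + 3306 = 11840.
  i=10: a_10=9, p_10 = 9*512003 + 184520 = 4792547, q_10 = 9*11840 + 4267 = 110827.
  i=11: a_11=4, p_11 = 4*4792547 + 512003 = 19682191, q_11 = 4*110827 + 11840 = 455148.
Check: 19682191^2 - 1870*455148^2 = 387388642560481 - 387388642560480 = 1, so (x, y) = (19682191, 455148) solves the equation, and by the theorem it is the least positive solution.

(x, y) = (19682191, 455148)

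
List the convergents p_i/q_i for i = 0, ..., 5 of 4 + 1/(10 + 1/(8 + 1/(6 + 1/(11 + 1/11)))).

Using the convergent recurrence p_i = a_i*p_{i-1} + p_{i-2}, q_i = a_i*q_{i-1} + q_{i-2} with p_{-2}=0, p_{-1}=1, q_{-2}=1, q_{-1}=0:
  i=0: a_0=4, p_0 = 4*1 + 0 = 4, q_0 = 4*0 + 1 = 1.
  i=1: a_1=10, p_1 = 10*4 + 1 = 41, q_1 = 10*1 + 0 = 10.
  i=2: a_2=8, p_2 = 8*41 + 4 = 332, q_2 = 8*10 + 1 = 81.
  i=3: a_3=6, p_3 = 6*332 + 41 = 2033, q_3 = 6*81 + 10 = 496.
  i=4: a_4=11, p_4 = 11*2033 + 332 = 22695, q_4 = 11*496 + 81 = 5537.
  i=5: a_5=11, p_5 = 11*22695 + 2033 = 251678, q_5 = 11*5537 + 496 = 61403.

4/1, 41/10, 332/81, 2033/496, 22695/5537, 251678/61403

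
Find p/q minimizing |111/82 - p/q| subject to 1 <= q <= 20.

23/17

Expand x = 111/82 as a continued fraction with the Euclidean algorithm:
  111 = 1*82 + 29, so a_0 = 1.
  82 = 2*29 + 24, so a_1 = 2.
  29 = 1*24 + 5, so a_2 = 1.
  24 = 4*5 + 4, so a_3 = 4.
  5 = 1*4 + 1, so a_4 = 1.
  4 = 4*1 + 0, so a_5 = 4.
so x = [1; 2, 1, 4, 1, 4].
Convergents (p_i = a_i*p_{i-1} + p_{i-2}, q_i = a_i*q_{i-1} + q_{i-2} with p_{-2}=0, p_{-1}=1, q_{-2}=1, q_{-1}=0), until the denominator exceeds 20:
  i=0: a_0=1, p_0 = 1*1 + 0 = 1, q_0 = 1*0 + 1 = 1.
  i=1: a_1=2, p_1 = 2*1 + 1 = 3, q_1 = 2*1 + 0 = 2.
  i=2: a_2=1, p_2 = 1*3 + 1 = 4, q_2 = 1*2 + 1 = 3.
  i=3: a_3=4, p_3 = 4*4 + 3 = 19, q_3 = 4*3 + 2 = 14.
  i=4: a_4=1, p_4 = 1*19 + 4 = 23, q_4 = 1*14 + 3 = 17.
  i=5: a_5=4, p_5 = 4*23 + 19 = 111, q_5 = 4*17 + 14 = 82.
q_5 = 82 > 20, so the last convergent with denominator <= 20 is p_4/q_4 = 23/17.
The closest fraction with denominator <= 20 is either p_4/q_4 or the intermediate fraction (k*p_4 + p_3)/(k*q_4 + q_3) with the largest k >= 1 whose denominator stays <= 20; these approach x as k grows, and every other convergent or intermediate fraction in range is farther away.
Largest k: floor((20 - q_3)/q_4) = floor((20 - 14)/17) = 0.
Since k = 0, no intermediate fraction beyond p_4/q_4 has denominator <= 20, so the convergent 23/17 is the closest (its error is |111*17 - 23*82|/(82*17) = 1/1394).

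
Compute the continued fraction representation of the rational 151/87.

Run the Euclidean algorithm on 151 and 87; the successive quotients are the partial quotients a_0, a_1, ... (each step inverts the fractional part left over by the previous one):
  151 = 1*87 + 64, so a_0 = 1.
  87 = 1*64 + 23, so a_1 = 1.
  64 = 2*23 + 18, so a_2 = 2.
  23 = 1*18 + 5, so a_3 = 1.
  18 = 3*5 + 3, so a_4 = 3.
  5 = 1*3 + 2, so a_5 = 1.
  3 = 1*2 + 1, so a_6 = 1.
  2 = 2*1 + 0, so a_7 = 2.
The remainder reaches 0 after 8 divisions, so the expansion has 8 partial quotients, read off in order.

[1; 1, 2, 1, 3, 1, 1, 2]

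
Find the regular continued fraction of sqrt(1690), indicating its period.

Write x_i = (sqrt(1690) + m_i)/d_i with (m_0, d_0) = (0, 1). a_0 = floor(sqrt(1690)) = 41, since 41^2 = 1681 <= 1690 < 1764 = 42^2.
Iterate m_{i+1} = d_i*a_i - m_i, d_{i+1} = (1690 - m_{i+1}^2)/d_i, a_{i+1} = floor((a_0 + m_{i+1})/d_{i+1}):
  m_1 = 1*41 - 0 = 41, d_1 = (1690 - 41^2)/1 = 9/1 = 9, a_1 = floor((41 + 41)/9) = 9.
  m_2 = 9*9 - 41 = 40, d_2 = (1690 - 40^2)/9 = 90/9 = 10, a_2 = floor((41 + 40)/10) = 8.
  m_3 = 10*8 - 40 = 40, d_3 = (1690 - 40^2)/10 = 90/10 = 9, a_3 = floor((41 + 40)/9) = 9.
  m_4 = 9*9 - 40 = 41, d_4 = (1690 - 41^2)/9 = 9/9 = 1, a_4 = floor((41 + 41)/1) = 82.
  m_5 = 1*82 - 41 = 41, d_5 = (1690 - 41^2)/1 = 9/1 = 9: (m_5, d_5) = (m_1, d_1) = (41, 9), so from here the quotients repeat a_1, ..., a_4; the period length is 4.
Hence the expansion of sqrt(1690) is a_0 = 41 followed by the repeating block 9, 8, 9, 82 (period 4).

[41; (9, 8, 9, 82)]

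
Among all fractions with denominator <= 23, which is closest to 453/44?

Expand x = 453/44 as a continued fraction with the Euclidean algorithm:
  453 = 10*44 + 13, so a_0 = 10.
  44 = 3*13 + 5, so a_1 = 3.
  13 = 2*5 + 3, so a_2 = 2.
  5 = 1*3 + 2, so a_3 = 1.
  3 = 1*2 + 1, so a_4 = 1.
  2 = 2*1 + 0, so a_5 = 2.
so x = [10; 3, 2, 1, 1, 2].
Convergents (p_i = a_i*p_{i-1} + p_{i-2}, q_i = a_i*q_{i-1} + q_{i-2} with p_{-2}=0, p_{-1}=1, q_{-2}=1, q_{-1}=0), until the denominator exceeds 23:
  i=0: a_0=10, p_0 = 10*1 + 0 = 10, q_0 = 10*0 + 1 = 1.
  i=1: a_1=3, p_1 = 3*10 + 1 = 31, q_1 = 3*1 + 0 = 3.
  i=2: a_2=2, p_2 = 2*31 + 10 = 72, q_2 = 2*3 + 1 = 7.
  i=3: a_3=1, p_3 = 1*72 + 31 = 103, q_3 = 1*7 + 3 = 10.
  i=4: a_4=1, p_4 = 1*103 + 72 = 175, q_4 = 1*10 + 7 = 17.
  i=5: a_5=2, p_5 = 2*175 + 103 = 453, q_5 = 2*17 + 10 = 44.
q_5 = 44 > 23, so the last convergent with denominator <= 23 is p_4/q_4 = 175/17.
The closest fraction with denominator <= 23 is either p_4/q_4 or the intermediate fraction (k*p_4 + p_3)/(k*q_4 + q_3) with the largest k >= 1 whose denominator stays <= 23; these approach x as k grows, and every other convergent or intermediate fraction in range is farther away.
Largest k: floor((23 - q_3)/q_4) = floor((23 - 10)/17) = 0.
Since k = 0, no intermediate fraction beyond p_4/q_4 has denominator <= 23, so the convergent 175/17 is the closest (its error is |453*17 - 175*44|/(44*17) = 1/748).

175/17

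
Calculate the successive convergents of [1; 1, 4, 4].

Using the convergent recurrence p_i = a_i*p_{i-1} + p_{i-2}, q_i = a_i*q_{i-1} + q_{i-2} with p_{-2}=0, p_{-1}=1, q_{-2}=1, q_{-1}=0:
  i=0: a_0=1, p_0 = 1*1 + 0 = 1, q_0 = 1*0 + 1 = 1.
  i=1: a_1=1, p_1 = 1*1 + 1 = 2, q_1 = 1*1 + 0 = 1.
  i=2: a_2=4, p_2 = 4*2 + 1 = 9, q_2 = 4*1 + 1 = 5.
  i=3: a_3=4, p_3 = 4*9 + 2 = 38, q_3 = 4*5 + 1 = 21.

1/1, 2/1, 9/5, 38/21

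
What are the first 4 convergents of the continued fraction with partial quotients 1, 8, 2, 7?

Using the convergent recurrence p_i = a_i*p_{i-1} + p_{i-2}, q_i = a_i*q_{i-1} + q_{i-2} with p_{-2}=0, p_{-1}=1, q_{-2}=1, q_{-1}=0:
  i=0: a_0=1, p_0 = 1*1 + 0 = 1, q_0 = 1*0 + 1 = 1.
  i=1: a_1=8, p_1 = 8*1 + 1 = 9, q_1 = 8*1 + 0 = 8.
  i=2: a_2=2, p_2 = 2*9 + 1 = 19, q_2 = 2*8 + 1 = 17.
  i=3: a_3=7, p_3 = 7*19 + 9 = 142, q_3 = 7*17 + 8 = 127.

1/1, 9/8, 19/17, 142/127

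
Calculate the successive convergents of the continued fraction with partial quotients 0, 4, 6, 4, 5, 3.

Using the convergent recurrence p_i = a_i*p_{i-1} + p_{i-2}, q_i = a_i*q_{i-1} + q_{i-2} with p_{-2}=0, p_{-1}=1, q_{-2}=1, q_{-1}=0:
  i=0: a_0=0, p_0 = 0*1 + 0 = 0, q_0 = 0*0 + 1 = 1.
  i=1: a_1=4, p_1 = 4*0 + 1 = 1, q_1 = 4*1 + 0 = 4.
  i=2: a_2=6, p_2 = 6*1 + 0 = 6, q_2 = 6*4 + 1 = 25.
  i=3: a_3=4, p_3 = 4*6 + 1 = 25, q_3 = 4*25 + 4 = 104.
  i=4: a_4=5, p_4 = 5*25 + 6 = 131, q_4 = 5*104 + 25 = 545.
  i=5: a_5=3, p_5 = 3*131 + 25 = 418, q_5 = 3*545 + 104 = 1739.

0/1, 1/4, 6/25, 25/104, 131/545, 418/1739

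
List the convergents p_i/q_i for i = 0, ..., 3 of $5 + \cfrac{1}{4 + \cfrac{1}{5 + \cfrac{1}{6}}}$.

5/1, 21/4, 110/21, 681/130

Using the convergent recurrence p_i = a_i*p_{i-1} + p_{i-2}, q_i = a_i*q_{i-1} + q_{i-2} with p_{-2}=0, p_{-1}=1, q_{-2}=1, q_{-1}=0:
  i=0: a_0=5, p_0 = 5*1 + 0 = 5, q_0 = 5*0 + 1 = 1.
  i=1: a_1=4, p_1 = 4*5 + 1 = 21, q_1 = 4*1 + 0 = 4.
  i=2: a_2=5, p_2 = 5*21 + 5 = 110, q_2 = 5*4 + 1 = 21.
  i=3: a_3=6, p_3 = 6*110 + 21 = 681, q_3 = 6*21 + 4 = 130.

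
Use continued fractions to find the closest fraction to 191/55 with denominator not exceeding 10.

7/2

Expand x = 191/55 as a continued fraction with the Euclidean algorithm:
  191 = 3*55 + 26, so a_0 = 3.
  55 = 2*26 + 3, so a_1 = 2.
  26 = 8*3 + 2, so a_2 = 8.
  3 = 1*2 + 1, so a_3 = 1.
  2 = 2*1 + 0, so a_4 = 2.
so x = [3; 2, 8, 1, 2].
Convergents (p_i = a_i*p_{i-1} + p_{i-2}, q_i = a_i*q_{i-1} + q_{i-2} with p_{-2}=0, p_{-1}=1, q_{-2}=1, q_{-1}=0), until the denominator exceeds 10:
  i=0: a_0=3, p_0 = 3*1 + 0 = 3, q_0 = 3*0 + 1 = 1.
  i=1: a_1=2, p_1 = 2*3 + 1 = 7, q_1 = 2*1 + 0 = 2.
  i=2: a_2=8, p_2 = 8*7 + 3 = 59, q_2 = 8*2 + 1 = 17.
q_2 = 17 > 10, so the last convergent with denominator <= 10 is p_1/q_1 = 7/2.
The closest fraction with denominator <= 10 is either p_1/q_1 or the intermediate fraction (k*p_1 + p_0)/(k*q_1 + q_0) with the largest k >= 1 whose denominator stays <= 10; these approach x as k grows, and every other convergent or intermediate fraction in range is farther away.
Largest k: floor((10 - q_0)/q_1) = floor((10 - 1)/2) = 4.
That gives (4*7 + 3)/(4*2 + 1) = 31/9.
Compare the errors: |x - 7/2| = |191*2 - 7*55|/(55*2) = 3/110, and |x - 31/9| = |191*9 - 31*55|/(55*9) = 14/495.
Cross-multiplying, 3*495 = 1485 < 1540 = 14*110, so 3/110 is smaller: the convergent 7/2 is closer to x than 31/9.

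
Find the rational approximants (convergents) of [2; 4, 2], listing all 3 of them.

2/1, 9/4, 20/9

Using the convergent recurrence p_i = a_i*p_{i-1} + p_{i-2}, q_i = a_i*q_{i-1} + q_{i-2} with p_{-2}=0, p_{-1}=1, q_{-2}=1, q_{-1}=0:
  i=0: a_0=2, p_0 = 2*1 + 0 = 2, q_0 = 2*0 + 1 = 1.
  i=1: a_1=4, p_1 = 4*2 + 1 = 9, q_1 = 4*1 + 0 = 4.
  i=2: a_2=2, p_2 = 2*9 + 2 = 20, q_2 = 2*4 + 1 = 9.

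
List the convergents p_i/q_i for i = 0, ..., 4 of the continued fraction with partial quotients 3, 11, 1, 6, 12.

Using the convergent recurrence p_i = a_i*p_{i-1} + p_{i-2}, q_i = a_i*q_{i-1} + q_{i-2} with p_{-2}=0, p_{-1}=1, q_{-2}=1, q_{-1}=0:
  i=0: a_0=3, p_0 = 3*1 + 0 = 3, q_0 = 3*0 + 1 = 1.
  i=1: a_1=11, p_1 = 11*3 + 1 = 34, q_1 = 11*1 + 0 = 11.
  i=2: a_2=1, p_2 = 1*34 + 3 = 37, q_2 = 1*11 + 1 = 12.
  i=3: a_3=6, p_3 = 6*37 + 34 = 256, q_3 = 6*12 + 11 = 83.
  i=4: a_4=12, p_4 = 12*256 + 37 = 3109, q_4 = 12*83 + 12 = 1008.

3/1, 34/11, 37/12, 256/83, 3109/1008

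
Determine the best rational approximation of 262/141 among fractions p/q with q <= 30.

Expand x = 262/141 as a continued fraction with the Euclidean algorithm:
  262 = 1*141 + 121, so a_0 = 1.
  141 = 1*121 + 20, so a_1 = 1.
  121 = 6*20 + 1, so a_2 = 6.
  20 = 20*1 + 0, so a_3 = 20.
so x = [1; 1, 6, 20].
Convergents (p_i = a_i*p_{i-1} + p_{i-2}, q_i = a_i*q_{i-1} + q_{i-2} with p_{-2}=0, p_{-1}=1, q_{-2}=1, q_{-1}=0), until the denominator exceeds 30:
  i=0: a_0=1, p_0 = 1*1 + 0 = 1, q_0 = 1*0 + 1 = 1.
  i=1: a_1=1, p_1 = 1*1 + 1 = 2, q_1 = 1*1 + 0 = 1.
  i=2: a_2=6, p_2 = 6*2 + 1 = 13, q_2 = 6*1 + 1 = 7.
  i=3: a_3=20, p_3 = 20*13 + 2 = 262, q_3 = 20*7 + 1 = 141.
q_3 = 141 > 30, so the last convergent with denominator <= 30 is p_2/q_2 = 13/7.
The closest fraction with denominator <= 30 is either p_2/q_2 or the intermediate fraction (k*p_2 + p_1)/(k*q_2 + q_1) with the largest k >= 1 whose denominator stays <= 30; these approach x as k grows, and every other convergent or intermediate fraction in range is farther away.
Largest k: floor((30 - q_1)/q_2) = floor((30 - 1)/7) = 4.
That gives (4*13 + 2)/(4*7 + 1) = 54/29.
Compare the errors: |x - 13/7| = |262*7 - 13*141|/(141*7) = 1/987, and |x - 54/29| = |262*29 - 54*141|/(141*29) = 16/4089.
Cross-multiplying, 1*4089 = 4089 < 15792 = 16*987, so 1/987 is smaller: the convergent 13/7 is closer to x than 54/29.

13/7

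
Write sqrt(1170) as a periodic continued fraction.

[34; (4, 1, 6, 1, 4, 68)]

Write x_i = (sqrt(1170) + m_i)/d_i with (m_0, d_0) = (0, 1). a_0 = floor(sqrt(1170)) = 34, since 34^2 = 1156 <= 1170 < 1225 = 35^2.
Iterate m_{i+1} = d_i*a_i - m_i, d_{i+1} = (1170 - m_{i+1}^2)/d_i, a_{i+1} = floor((a_0 + m_{i+1})/d_{i+1}):
  m_1 = 1*34 - 0 = 34, d_1 = (1170 - 34^2)/1 = 14/1 = 14, a_1 = floor((34 + 34)/14) = 4.
  m_2 = 14*4 - 34 = 22, d_2 = (1170 - 22^2)/14 = 686/14 = 49, a_2 = floor((34 + 22)/49) = 1.
  m_3 = 49*1 - 22 = 27, d_3 = (1170 - 27^2)/49 = 441/49 = 9, a_3 = floor((34 + 27)/9) = 6.
  m_4 = 9*6 - 27 = 27, d_4 = (1170 - 27^2)/9 = 441/9 = 49, a_4 = floor((34 + 27)/49) = 1.
  m_5 = 49*1 - 27 = 22, d_5 = (1170 - 22^2)/49 = 686/49 = 14, a_5 = floor((34 + 22)/14) = 4.
  m_6 = 14*4 - 22 = 34, d_6 = (1170 - 34^2)/14 = 14/14 = 1, a_6 = floor((34 + 34)/1) = 68.
  m_7 = 1*68 - 34 = 34, d_7 = (1170 - 34^2)/1 = 14/1 = 14: (m_7, d_7) = (m_1, d_1) = (34, 14), so from here the quotients repeat a_1, ..., a_6; the period length is 6.
Hence the expansion of sqrt(1170) is a_0 = 34 followed by the repeating block 4, 1, 6, 1, 4, 68 (period 6).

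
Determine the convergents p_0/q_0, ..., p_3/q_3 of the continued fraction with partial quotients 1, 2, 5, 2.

1/1, 3/2, 16/11, 35/24

Using the convergent recurrence p_i = a_i*p_{i-1} + p_{i-2}, q_i = a_i*q_{i-1} + q_{i-2} with p_{-2}=0, p_{-1}=1, q_{-2}=1, q_{-1}=0:
  i=0: a_0=1, p_0 = 1*1 + 0 = 1, q_0 = 1*0 + 1 = 1.
  i=1: a_1=2, p_1 = 2*1 + 1 = 3, q_1 = 2*1 + 0 = 2.
  i=2: a_2=5, p_2 = 5*3 + 1 = 16, q_2 = 5*2 + 1 = 11.
  i=3: a_3=2, p_3 = 2*16 + 3 = 35, q_3 = 2*11 + 2 = 24.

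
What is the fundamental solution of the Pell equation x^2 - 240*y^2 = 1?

First expand sqrt(240) as a continued fraction. With x_i = (sqrt(240) + m_i)/d_i and (m_0, d_0) = (0, 1): a_0 = floor(sqrt(240)) = 15, since 15^2 = 225 <= 240 < 256 = 16^2.
Iterate m_{i+1} = d_i*a_i - m_i, d_{i+1} = (240 - m_{i+1}^2)/d_i, a_{i+1} = floor((a_0 + m_{i+1})/d_{i+1}):
  m_1 = 1*15 - 0 = 15, d_1 = (240 - 15^2)/1 = 15/1 = 15, a_1 = floor((15 + 15)/15) = 2.
  m_2 = 15*2 - 15 = 15, d_2 = (240 - 15^2)/15 = 15/15 = 1, a_2 = floor((15 + 15)/1) = 30.
  m_3 = 1*30 - 15 = 15, d_3 = (240 - 15^2)/1 = 15/1 = 15: (m_3, d_3) = (m_1, d_1) = (15, 15), so from here the quotients repeat a_1, a_2; the period length is 2.
So sqrt(240) = [15; (2, 30)] with period length k = 2.
k is even, so the fundamental solution of x^2 - 240y^2 = 1 is (p_{k-1}, q_{k-1}) = (p_1, q_1); compute convergents through index 1.
Convergents (p_i = a_i*p_{i-1} + p_{i-2}, q_i = a_i*q_{i-1} + q_{i-2} with p_{-2}=0, p_{-1}=1, q_{-2}=1, q_{-1}=0):
  i=0: a_0=15, p_0 = 15*1 + 0 = 15, q_0 = 15*0 + 1 = 1.
  i=1: a_1=2, p_1 = 2*15 + 1 = 31, q_1 = 2*1 + 0 = 2.
Check: 31^2 - 240*2^2 = 961 - 960 = 1, so (x, y) = (31, 2) solves the equation, and by the theorem it is the least positive solution.

(x, y) = (31, 2)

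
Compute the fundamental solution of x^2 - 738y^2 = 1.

(x, y) = (163, 6)

First expand sqrt(738) as a continued fraction. With x_i = (sqrt(738) + m_i)/d_i and (m_0, d_0) = (0, 1): a_0 = floor(sqrt(738)) = 27, since 27^2 = 729 <= 738 < 784 = 28^2.
Iterate m_{i+1} = d_i*a_i - m_i, d_{i+1} = (738 - m_{i+1}^2)/d_i, a_{i+1} = floor((a_0 + m_{i+1})/d_{i+1}):
  m_1 = 1*27 - 0 = 27, d_1 = (738 - 27^2)/1 = 9/1 = 9, a_1 = floor((27 + 27)/9) = 6.
  m_2 = 9*6 - 27 = 27, d_2 = (738 - 27^2)/9 = 9/9 = 1, a_2 = floor((27 + 27)/1) = 54.
  m_3 = 1*54 - 27 = 27, d_3 = (738 - 27^2)/1 = 9/1 = 9: (m_3, d_3) = (m_1, d_1) = (27, 9), so from here the quotients repeat a_1, a_2; the period length is 2.
So sqrt(738) = [27; (6, 54)] with period length k = 2.
k is even, so the fundamental solution of x^2 - 738y^2 = 1 is (p_{k-1}, q_{k-1}) = (p_1, q_1); compute convergents through index 1.
Convergents (p_i = a_i*p_{i-1} + p_{i-2}, q_i = a_i*q_{i-1} + q_{i-2} with p_{-2}=0, p_{-1}=1, q_{-2}=1, q_{-1}=0):
  i=0: a_0=27, p_0 = 27*1 + 0 = 27, q_0 = 27*0 + 1 = 1.
  i=1: a_1=6, p_1 = 6*27 + 1 = 163, q_1 = 6*1 + 0 = 6.
Check: 163^2 - 738*6^2 = 26569 - 26568 = 1, so (x, y) = (163, 6) solves the equation, and by the theorem it is the least positive solution.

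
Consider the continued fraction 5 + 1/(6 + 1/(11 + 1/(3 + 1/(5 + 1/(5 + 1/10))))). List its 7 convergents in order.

Using the convergent recurrence p_i = a_i*p_{i-1} + p_{i-2}, q_i = a_i*q_{i-1} + q_{i-2} with p_{-2}=0, p_{-1}=1, q_{-2}=1, q_{-1}=0:
  i=0: a_0=5, p_0 = 5*1 + 0 = 5, q_0 = 5*0 + 1 = 1.
  i=1: a_1=6, p_1 = 6*5 + 1 = 31, q_1 = 6*1 + 0 = 6.
  i=2: a_2=11, p_2 = 11*31 + 5 = 346, q_2 = 11*6 + 1 = 67.
  i=3: a_3=3, p_3 = 3*346 + 31 = 1069, q_3 = 3*67 + 6 = 207.
  i=4: a_4=5, p_4 = 5*1069 + 346 = 5691, q_4 = 5*207 + 67 = 1102.
  i=5: a_5=5, p_5 = 5*5691 + 1069 = 29524, q_5 = 5*1102 + 207 = 5717.
  i=6: a_6=10, p_6 = 10*29524 + 5691 = 300931, q_6 = 10*5717 + 1102 = 58272.

5/1, 31/6, 346/67, 1069/207, 5691/1102, 29524/5717, 300931/58272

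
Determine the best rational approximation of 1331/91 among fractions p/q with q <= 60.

Expand x = 1331/91 as a continued fraction with the Euclidean algorithm:
  1331 = 14*91 + 57, so a_0 = 14.
  91 = 1*57 + 34, so a_1 = 1.
  57 = 1*34 + 23, so a_2 = 1.
  34 = 1*23 + 11, so a_3 = 1.
  23 = 2*11 + 1, so a_4 = 2.
  11 = 11*1 + 0, so a_5 = 11.
so x = [14; 1, 1, 1, 2, 11].
Convergents (p_i = a_i*p_{i-1} + p_{i-2}, q_i = a_i*q_{i-1} + q_{i-2} with p_{-2}=0, p_{-1}=1, q_{-2}=1, q_{-1}=0), until the denominator exceeds 60:
  i=0: a_0=14, p_0 = 14*1 + 0 = 14, q_0 = 14*0 + 1 = 1.
  i=1: a_1=1, p_1 = 1*14 + 1 = 15, q_1 = 1*1 + 0 = 1.
  i=2: a_2=1, p_2 = 1*15 + 14 = 29, q_2 = 1*1 + 1 = 2.
  i=3: a_3=1, p_3 = 1*29 + 15 = 44, q_3 = 1*2 + 1 = 3.
  i=4: a_4=2, p_4 = 2*44 + 29 = 117, q_4 = 2*3 + 2 = 8.
  i=5: a_5=11, p_5 = 11*117 + 44 = 1331, q_5 = 11*8 + 3 = 91.
q_5 = 91 > 60, so the last convergent with denominator <= 60 is p_4/q_4 = 117/8.
The closest fraction with denominator <= 60 is either p_4/q_4 or the intermediate fraction (k*p_4 + p_3)/(k*q_4 + q_3) with the largest k >= 1 whose denominator stays <= 60; these approach x as k grows, and every other convergent or intermediate fraction in range is farther away.
Largest k: floor((60 - q_3)/q_4) = floor((60 - 3)/8) = 7.
That gives (7*117 + 44)/(7*8 + 3) = 863/59.
Compare the errors: |x - 117/8| = |1331*8 - 117*91|/(91*8) = 1/728, and |x - 863/59| = |1331*59 - 863*91|/(91*59) = 4/5369.
Cross-multiplying, 4*728 = 2912 < 5369 = 1*5369, so 4/5369 is smaller: the intermediate fraction 863/59 is closer to x than 117/8.

863/59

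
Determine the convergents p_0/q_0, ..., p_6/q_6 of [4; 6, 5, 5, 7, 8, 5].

4/1, 25/6, 129/31, 670/161, 4819/1158, 39222/9425, 200929/48283

Using the convergent recurrence p_i = a_i*p_{i-1} + p_{i-2}, q_i = a_i*q_{i-1} + q_{i-2} with p_{-2}=0, p_{-1}=1, q_{-2}=1, q_{-1}=0:
  i=0: a_0=4, p_0 = 4*1 + 0 = 4, q_0 = 4*0 + 1 = 1.
  i=1: a_1=6, p_1 = 6*4 + 1 = 25, q_1 = 6*1 + 0 = 6.
  i=2: a_2=5, p_2 = 5*25 + 4 = 129, q_2 = 5*6 + 1 = 31.
  i=3: a_3=5, p_3 = 5*129 + 25 = 670, q_3 = 5*31 + 6 = 161.
  i=4: a_4=7, p_4 = 7*670 + 129 = 4819, q_4 = 7*161 + 31 = 1158.
  i=5: a_5=8, p_5 = 8*4819 + 670 = 39222, q_5 = 8*1158 + 161 = 9425.
  i=6: a_6=5, p_6 = 5*39222 + 4819 = 200929, q_6 = 5*9425 + 1158 = 48283.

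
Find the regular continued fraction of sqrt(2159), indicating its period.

[46; (2, 6, 1, 1, 1, 6, 2, 92)]

Write x_i = (sqrt(2159) + m_i)/d_i with (m_0, d_0) = (0, 1). a_0 = floor(sqrt(2159)) = 46, since 46^2 = 2116 <= 2159 < 2209 = 47^2.
Iterate m_{i+1} = d_i*a_i - m_i, d_{i+1} = (2159 - m_{i+1}^2)/d_i, a_{i+1} = floor((a_0 + m_{i+1})/d_{i+1}):
  m_1 = 1*46 - 0 = 46, d_1 = (2159 - 46^2)/1 = 43/1 = 43, a_1 = floor((46 + 46)/43) = 2.
  m_2 = 43*2 - 46 = 40, d_2 = (2159 - 40^2)/43 = 559/43 = 13, a_2 = floor((46 + 40)/13) = 6.
  m_3 = 13*6 - 40 = 38, d_3 = (2159 - 38^2)/13 = 715/13 = 55, a_3 = floor((46 + 38)/55) = 1.
  m_4 = 55*1 - 38 = 17, d_4 = (2159 - 17^2)/55 = 1870/55 = 34, a_4 = floor((46 + 17)/34) = 1.
  m_5 = 34*1 - 17 = 17, d_5 = (2159 - 17^2)/34 = 1870/34 = 55, a_5 = floor((46 + 17)/55) = 1.
  m_6 = 55*1 - 17 = 38, d_6 = (2159 - 38^2)/55 = 715/55 = 13, a_6 = floor((46 + 38)/13) = 6.
  m_7 = 13*6 - 38 = 40, d_7 = (2159 - 40^2)/13 = 559/13 = 43, a_7 = floor((46 + 40)/43) = 2.
  m_8 = 43*2 - 40 = 46, d_8 = (2159 - 46^2)/43 = 43/43 = 1, a_8 = floor((46 + 46)/1) = 92.
  m_9 = 1*92 - 46 = 46, d_9 = (2159 - 46^2)/1 = 43/1 = 43: (m_9, d_9) = (m_1, d_1) = (46, 43), so from here the quotients repeat a_1, ..., a_8; the period length is 8.
Hence the expansion of sqrt(2159) is a_0 = 46 followed by the repeating block 2, 6, 1, 1, 1, 6, 2, 92 (period 8).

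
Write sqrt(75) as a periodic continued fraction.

[8; (1, 1, 1, 16)]

Write x_i = (sqrt(75) + m_i)/d_i with (m_0, d_0) = (0, 1). a_0 = floor(sqrt(75)) = 8, since 8^2 = 64 <= 75 < 81 = 9^2.
Iterate m_{i+1} = d_i*a_i - m_i, d_{i+1} = (75 - m_{i+1}^2)/d_i, a_{i+1} = floor((a_0 + m_{i+1})/d_{i+1}):
  m_1 = 1*8 - 0 = 8, d_1 = (75 - 8^2)/1 = 11/1 = 11, a_1 = floor((8 + 8)/11) = 1.
  m_2 = 11*1 - 8 = 3, d_2 = (75 - 3^2)/11 = 66/11 = 6, a_2 = floor((8 + 3)/6) = 1.
  m_3 = 6*1 - 3 = 3, d_3 = (75 - 3^2)/6 = 66/6 = 11, a_3 = floor((8 + 3)/11) = 1.
  m_4 = 11*1 - 3 = 8, d_4 = (75 - 8^2)/11 = 11/11 = 1, a_4 = floor((8 + 8)/1) = 16.
  m_5 = 1*16 - 8 = 8, d_5 = (75 - 8^2)/1 = 11/1 = 11: (m_5, d_5) = (m_1, d_1) = (8, 11), so from here the quotients repeat a_1, ..., a_4; the period length is 4.
Hence the expansion of sqrt(75) is a_0 = 8 followed by the repeating block 1, 1, 1, 16 (period 4).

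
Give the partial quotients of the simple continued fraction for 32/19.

Run the Euclidean algorithm on 32 and 19; the successive quotients are the partial quotients a_0, a_1, ... (each step inverts the fractional part left over by the previous one):
  32 = 1*19 + 13, so a_0 = 1.
  19 = 1*13 + 6, so a_1 = 1.
  13 = 2*6 + 1, so a_2 = 2.
  6 = 6*1 + 0, so a_3 = 6.
The remainder reaches 0 after 4 divisions, so the expansion has 4 partial quotients, read off in order.

[1; 1, 2, 6]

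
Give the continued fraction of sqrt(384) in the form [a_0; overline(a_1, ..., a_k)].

Write x_i = (sqrt(384) + m_i)/d_i with (m_0, d_0) = (0, 1). a_0 = floor(sqrt(384)) = 19, since 19^2 = 361 <= 384 < 400 = 20^2.
Iterate m_{i+1} = d_i*a_i - m_i, d_{i+1} = (384 - m_{i+1}^2)/d_i, a_{i+1} = floor((a_0 + m_{i+1})/d_{i+1}):
  m_1 = 1*19 - 0 = 19, d_1 = (384 - 19^2)/1 = 23/1 = 23, a_1 = floor((19 + 19)/23) = 1.
  m_2 = 23*1 - 19 = 4, d_2 = (384 - 4^2)/23 = 368/23 = 16, a_2 = floor((19 + 4)/16) = 1.
  m_3 = 16*1 - 4 = 12, d_3 = (384 - 12^2)/16 = 240/16 = 15, a_3 = floor((19 + 12)/15) = 2.
  m_4 = 15*2 - 12 = 18, d_4 = (384 - 18^2)/15 = 60/15 = 4, a_4 = floor((19 + 18)/4) = 9.
  m_5 = 4*9 - 18 = 18, d_5 = (384 - 18^2)/4 = 60/4 = 15, a_5 = floor((19 + 18)/15) = 2.
  m_6 = 15*2 - 18 = 12, d_6 = (384 - 12^2)/15 = 240/15 = 16, a_6 = floor((19 + 12)/16) = 1.
  m_7 = 16*1 - 12 = 4, d_7 = (384 - 4^2)/16 = 368/16 = 23, a_7 = floor((19 + 4)/23) = 1.
  m_8 = 23*1 - 4 = 19, d_8 = (384 - 19^2)/23 = 23/23 = 1, a_8 = floor((19 + 19)/1) = 38.
  m_9 = 1*38 - 19 = 19, d_9 = (384 - 19^2)/1 = 23/1 = 23: (m_9, d_9) = (m_1, d_1) = (19, 23), so from here the quotients repeat a_1, ..., a_8; the period length is 8.
Hence the expansion of sqrt(384) is a_0 = 19 followed by the repeating block 1, 1, 2, 9, 2, 1, 1, 38 (period 8).

[19; overline(1, 1, 2, 9, 2, 1, 1, 38)]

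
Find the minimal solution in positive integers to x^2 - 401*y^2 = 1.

First expand sqrt(401) as a continued fraction. With x_i = (sqrt(401) + m_i)/d_i and (m_0, d_0) = (0, 1): a_0 = floor(sqrt(401)) = 20, since 20^2 = 400 <= 401 < 441 = 21^2.
Iterate m_{i+1} = d_i*a_i - m_i, d_{i+1} = (401 - m_{i+1}^2)/d_i, a_{i+1} = floor((a_0 + m_{i+1})/d_{i+1}):
  m_1 = 1*20 - 0 = 20, d_1 = (401 - 20^2)/1 = 1/1 = 1, a_1 = floor((20 + 20)/1) = 40.
  m_2 = 1*40 - 20 = 20, d_2 = (401 - 20^2)/1 = 1/1 = 1: (m_2, d_2) = (m_1, d_1) = (20, 1), so from here the quotient a_1 repeats; the period length is 1.
So sqrt(401) = [20; (40)] with period length k = 1.
k is odd, so (p_{k-1}, q_{k-1}) only solves x^2 - 401y^2 = -1 and the fundamental solution of x^2 - 401y^2 = 1 is (p_{2k-1}, q_{2k-1}) = (p_1, q_1); compute convergents through index 1, running through the period twice.
Convergents (p_i = a_i*p_{i-1} + p_{i-2}, q_i = a_i*q_{i-1} + q_{i-2} with p_{-2}=0, p_{-1}=1, q_{-2}=1, q_{-1}=0):
  i=0: a_0=20, p_0 = 20*1 + 0 = 20, q_0 = 20*0 + 1 = 1.
  i=1: a_1=40, p_1 = 40*20 + 1 = 801, q_1 = 40*1 + 0 = 40.
Indeed p_0^2 - 401*q_0^2 = 400 - 401 = -1, not +1.
Check: 801^2 - 401*40^2 = 641601 - 641600 = 1, so (x, y) = (801, 40) solves the equation, and by the theorem it is the least positive solution.

(x, y) = (801, 40)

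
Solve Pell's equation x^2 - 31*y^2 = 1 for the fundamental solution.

(x, y) = (1520, 273)

First expand sqrt(31) as a continued fraction. With x_i = (sqrt(31) + m_i)/d_i and (m_0, d_0) = (0, 1): a_0 = floor(sqrt(31)) = 5, since 5^2 = 25 <= 31 < 36 = 6^2.
Iterate m_{i+1} = d_i*a_i - m_i, d_{i+1} = (31 - m_{i+1}^2)/d_i, a_{i+1} = floor((a_0 + m_{i+1})/d_{i+1}):
  m_1 = 1*5 - 0 = 5, d_1 = (31 - 5^2)/1 = 6/1 = 6, a_1 = floor((5 + 5)/6) = 1.
  m_2 = 6*1 - 5 = 1, d_2 = (31 - 1^2)/6 = 30/6 = 5, a_2 = floor((5 + 1)/5) = 1.
  m_3 = 5*1 - 1 = 4, d_3 = (31 - 4^2)/5 = 15/5 = 3, a_3 = floor((5 + 4)/3) = 3.
  m_4 = 3*3 - 4 = 5, d_4 = (31 - 5^2)/3 = 6/3 = 2, a_4 = floor((5 + 5)/2) = 5.
  m_5 = 2*5 - 5 = 5, d_5 = (31 - 5^2)/2 = 6/2 = 3, a_5 = floor((5 + 5)/3) = 3.
  m_6 = 3*3 - 5 = 4, d_6 = (31 - 4^2)/3 = 15/3 = 5, a_6 = floor((5 + 4)/5) = 1.
  m_7 = 5*1 - 4 = 1, d_7 = (31 - 1^2)/5 = 30/5 = 6, a_7 = floor((5 + 1)/6) = 1.
  m_8 = 6*1 - 1 = 5, d_8 = (31 - 5^2)/6 = 6/6 = 1, a_8 = floor((5 + 5)/1) = 10.
  m_9 = 1*10 - 5 = 5, d_9 = (31 - 5^2)/1 = 6/1 = 6: (m_9, d_9) = (m_1, d_1) = (5, 6), so from here the quotients repeat a_1, ..., a_8; the period length is 8.
So sqrt(31) = [5; (1, 1, 3, 5, 3, 1, 1, 10)] with period length k = 8.
k is even, so the fundamental solution of x^2 - 31y^2 = 1 is (p_{k-1}, q_{k-1}) = (p_7, q_7); compute convergents through index 7.
Convergents (p_i = a_i*p_{i-1} + p_{i-2}, q_i = a_i*q_{i-1} + q_{i-2} with p_{-2}=0, p_{-1}=1, q_{-2}=1, q_{-1}=0):
  i=0: a_0=5, p_0 = 5*1 + 0 = 5, q_0 = 5*0 + 1 = 1.
  i=1: a_1=1, p_1 = 1*5 + 1 = 6, q_1 = 1*1 + 0 = 1.
  i=2: a_2=1, p_2 = 1*6 + 5 = 11, q_2 = 1*1 + 1 = 2.
  i=3: a_3=3, p_3 = 3*11 + 6 = 39, q_3 = 3*2 + 1 = 7.
  i=4: a_4=5, p_4 = 5*39 + 11 = 206, q_4 = 5*7 + 2 = 37.
  i=5: a_5=3, p_5 = 3*206 + 39 = 657, q_5 = 3*37 + 7 = 118.
  i=6: a_6=1, p_6 = 1*657 + 206 = 863, q_6 = 1*118 + 37 = 155.
  i=7: a_7=1, p_7 = 1*863 + 657 = 1520, q_7 = 1*155 + 118 = 273.
Check: 1520^2 - 31*273^2 = 2310400 - 2310399 = 1, so (x, y) = (1520, 273) solves the equation, and by the theorem it is the least positive solution.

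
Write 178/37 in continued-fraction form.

[4; 1, 4, 3, 2]

Run the Euclidean algorithm on 178 and 37; the successive quotients are the partial quotients a_0, a_1, ... (each step inverts the fractional part left over by the previous one):
  178 = 4*37 + 30, so a_0 = 4.
  37 = 1*30 + 7, so a_1 = 1.
  30 = 4*7 + 2, so a_2 = 4.
  7 = 3*2 + 1, so a_3 = 3.
  2 = 2*1 + 0, so a_4 = 2.
The remainder reaches 0 after 5 divisions, so the expansion has 5 partial quotients, read off in order.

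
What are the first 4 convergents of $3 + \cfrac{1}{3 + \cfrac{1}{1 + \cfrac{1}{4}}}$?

3/1, 10/3, 13/4, 62/19

Using the convergent recurrence p_i = a_i*p_{i-1} + p_{i-2}, q_i = a_i*q_{i-1} + q_{i-2} with p_{-2}=0, p_{-1}=1, q_{-2}=1, q_{-1}=0:
  i=0: a_0=3, p_0 = 3*1 + 0 = 3, q_0 = 3*0 + 1 = 1.
  i=1: a_1=3, p_1 = 3*3 + 1 = 10, q_1 = 3*1 + 0 = 3.
  i=2: a_2=1, p_2 = 1*10 + 3 = 13, q_2 = 1*3 + 1 = 4.
  i=3: a_3=4, p_3 = 4*13 + 10 = 62, q_3 = 4*4 + 3 = 19.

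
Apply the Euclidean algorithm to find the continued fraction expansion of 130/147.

Run the Euclidean algorithm on 130 and 147; the successive quotients are the partial quotients a_0, a_1, ... (each step inverts the fractional part left over by the previous one):
  130 = 0*147 + 130, so a_0 = 0.
  147 = 1*130 + 17, so a_1 = 1.
  130 = 7*17 + 11, so a_2 = 7.
  17 = 1*11 + 6, so a_3 = 1.
  11 = 1*6 + 5, so a_4 = 1.
  6 = 1*5 + 1, so a_5 = 1.
  5 = 5*1 + 0, so a_6 = 5.
The remainder reaches 0 after 7 divisions, so the expansion has 7 partial quotients, read off in order.

[0; 1, 7, 1, 1, 1, 5]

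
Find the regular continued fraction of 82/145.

[0; 1, 1, 3, 3, 6]

Run the Euclidean algorithm on 82 and 145; the successive quotients are the partial quotients a_0, a_1, ... (each step inverts the fractional part left over by the previous one):
  82 = 0*145 + 82, so a_0 = 0.
  145 = 1*82 + 63, so a_1 = 1.
  82 = 1*63 + 19, so a_2 = 1.
  63 = 3*19 + 6, so a_3 = 3.
  19 = 3*6 + 1, so a_4 = 3.
  6 = 6*1 + 0, so a_5 = 6.
The remainder reaches 0 after 6 divisions, so the expansion has 6 partial quotients, read off in order.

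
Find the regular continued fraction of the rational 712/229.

[3; 9, 6, 4]

Run the Euclidean algorithm on 712 and 229; the successive quotients are the partial quotients a_0, a_1, ... (each step inverts the fractional part left over by the previous one):
  712 = 3*229 + 25, so a_0 = 3.
  229 = 9*25 + 4, so a_1 = 9.
  25 = 6*4 + 1, so a_2 = 6.
  4 = 4*1 + 0, so a_3 = 4.
The remainder reaches 0 after 4 divisions, so the expansion has 4 partial quotients, read off in order.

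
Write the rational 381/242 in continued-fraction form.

Run the Euclidean algorithm on 381 and 242; the successive quotients are the partial quotients a_0, a_1, ... (each step inverts the fractional part left over by the previous one):
  381 = 1*242 + 139, so a_0 = 1.
  242 = 1*139 + 103, so a_1 = 1.
  139 = 1*103 + 36, so a_2 = 1.
  103 = 2*36 + 31, so a_3 = 2.
  36 = 1*31 + 5, so a_4 = 1.
  31 = 6*5 + 1, so a_5 = 6.
  5 = 5*1 + 0, so a_6 = 5.
The remainder reaches 0 after 7 divisions, so the expansion has 7 partial quotients, read off in order.

[1; 1, 1, 2, 1, 6, 5]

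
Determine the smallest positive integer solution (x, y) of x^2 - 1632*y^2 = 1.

First expand sqrt(1632) as a continued fraction. With x_i = (sqrt(1632) + m_i)/d_i and (m_0, d_0) = (0, 1): a_0 = floor(sqrt(1632)) = 40, since 40^2 = 1600 <= 1632 < 1681 = 41^2.
Iterate m_{i+1} = d_i*a_i - m_i, d_{i+1} = (1632 - m_{i+1}^2)/d_i, a_{i+1} = floor((a_0 + m_{i+1})/d_{i+1}):
  m_1 = 1*40 - 0 = 40, d_1 = (1632 - 40^2)/1 = 32/1 = 32, a_1 = floor((40 + 40)/32) = 2.
  m_2 = 32*2 - 40 = 24, d_2 = (1632 - 24^2)/32 = 1056/32 = 33, a_2 = floor((40 + 24)/33) = 1.
  m_3 = 33*1 - 24 = 9, d_3 = (1632 - 9^2)/33 = 1551/33 = 47, a_3 = floor((40 + 9)/47) = 1.
  m_4 = 47*1 - 9 = 38, d_4 = (1632 - 38^2)/47 = 188/47 = 4, a_4 = floor((40 + 38)/4) = 19.
  m_5 = 4*19 - 38 = 38, d_5 = (1632 - 38^2)/4 = 188/4 = 47, a_5 = floor((40 + 38)/47) = 1.
  m_6 = 47*1 - 38 = 9, d_6 = (1632 - 9^2)/47 = 1551/47 = 33, a_6 = floor((40 + 9)/33) = 1.
  m_7 = 33*1 - 9 = 24, d_7 = (1632 - 24^2)/33 = 1056/33 = 32, a_7 = floor((40 + 24)/32) = 2.
  m_8 = 32*2 - 24 = 40, d_8 = (1632 - 40^2)/32 = 32/32 = 1, a_8 = floor((40 + 40)/1) = 80.
  m_9 = 1*80 - 40 = 40, d_9 = (1632 - 40^2)/1 = 32/1 = 32: (m_9, d_9) = (m_1, d_1) = (40, 32), so from here the quotients repeat a_1, ..., a_8; the period length is 8.
So sqrt(1632) = [40; (2, 1, 1, 19, 1, 1, 2, 80)] with period length k = 8.
k is even, so the fundamental solution of x^2 - 1632y^2 = 1 is (p_{k-1}, q_{k-1}) = (p_7, q_7); compute convergents through index 7.
Convergents (p_i = a_i*p_{i-1} + p_{i-2}, q_i = a_i*q_{i-1} + q_{i-2} with p_{-2}=0, p_{-1}=1, q_{-2}=1, q_{-1}=0):
  i=0: a_0=40, p_0 = 40*1 + 0 = 40, q_0 = 40*0 + 1 = 1.
  i=1: a_1=2, p_1 = 2*40 + 1 = 81, q_1 = 2*1 + 0 = 2.
  i=2: a_2=1, p_2 = 1*81 + 40 = 121, q_2 = 1*2 + 1 = 3.
  i=3: a_3=1, p_3 = 1*121 + 81 = 202, q_3 = 1*3 + 2 = 5.
  i=4: a_4=19, p_4 = 19*202 + 121 = 3959, q_4 = 19*5 + 3 = 98.
  i=5: a_5=1, p_5 = 1*3959 + 202 = 4161, q_5 = 1*98 + 5 = 103.
  i=6: a_6=1, p_6 = 1*4161 + 3959 = 8120, q_6 = 1*103 + 98 = 201.
  i=7: a_7=2, p_7 = 2*8120 + 4161 = 20401, q_7 = 2*201 + 103 = 505.
Check: 20401^2 - 1632*505^2 = 416200801 - 416200800 = 1, so (x, y) = (20401, 505) solves the equation, and by the theorem it is the least positive solution.

(x, y) = (20401, 505)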